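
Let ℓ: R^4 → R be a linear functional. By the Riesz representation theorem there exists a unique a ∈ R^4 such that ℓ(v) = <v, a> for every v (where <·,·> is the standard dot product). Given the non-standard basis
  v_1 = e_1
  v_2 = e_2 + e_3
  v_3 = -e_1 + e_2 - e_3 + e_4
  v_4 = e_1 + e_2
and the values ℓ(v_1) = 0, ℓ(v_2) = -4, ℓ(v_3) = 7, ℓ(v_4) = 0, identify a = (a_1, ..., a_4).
a = (0, 0, -4, 3)

Write a = (a_1, ..., a_4) in the standard basis. For each basis vector v_i, ℓ(v_i) = <v_i, a> is a linear equation in the a_j's. Collect the n equations into a matrix system V a = ℓ, where row i of V is v_i (expressed in the standard basis). Since V is invertible (lower-triangular with 1s on the diagonal, up to permutation), solve by back-substitution:
  V =
[[1, 0, 0, 0],
 [0, 1, 1, 0],
 [-1, 1, -1, 1],
 [1, 1, 0, 0]]
  V a = (0, -4, 7, 0)
Solving gives a = (0, 0, -4, 3).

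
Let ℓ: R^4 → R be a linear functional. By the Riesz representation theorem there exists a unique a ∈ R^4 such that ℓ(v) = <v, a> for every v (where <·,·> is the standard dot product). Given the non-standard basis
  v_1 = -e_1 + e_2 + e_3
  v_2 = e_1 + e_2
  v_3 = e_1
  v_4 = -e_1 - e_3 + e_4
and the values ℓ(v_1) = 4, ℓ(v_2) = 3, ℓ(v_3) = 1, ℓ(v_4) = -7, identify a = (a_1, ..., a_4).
a = (1, 2, 3, -3)

Write a = (a_1, ..., a_4) in the standard basis. For each basis vector v_i, ℓ(v_i) = <v_i, a> is a linear equation in the a_j's. Collect the n equations into a matrix system V a = ℓ, where row i of V is v_i (expressed in the standard basis). Since V is invertible (lower-triangular with 1s on the diagonal, up to permutation), solve by back-substitution:
  V =
[[-1, 1, 1, 0],
 [1, 1, 0, 0],
 [1, 0, 0, 0],
 [-1, 0, -1, 1]]
  V a = (4, 3, 1, -7)
Solving gives a = (1, 2, 3, -3).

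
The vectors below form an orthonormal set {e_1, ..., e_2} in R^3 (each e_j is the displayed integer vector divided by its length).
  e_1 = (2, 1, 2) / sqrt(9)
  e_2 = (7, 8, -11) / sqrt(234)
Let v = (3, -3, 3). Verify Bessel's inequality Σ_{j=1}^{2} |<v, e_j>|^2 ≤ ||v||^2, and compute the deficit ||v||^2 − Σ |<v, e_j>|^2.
Σ |<v, e_j>|^2 = 189/13; ||v||^2 = 27; deficit = 162/13

Write each e_j = u_j / sqrt(<u_j, u_j>) where u_j is the displayed integer vector. Then <v, e_j> = <v, u_j> / sqrt(<u_j, u_j>), so |<v, e_j>|^2 = <v, u_j>^2 / <u_j, u_j>.
Coefficients: <v, e_1> = 9/sqrt(9), <v, e_2> = -36/sqrt(234).
Square and sum: Σ |<v, e_j>|^2 = 189/13.
Compute ||v||^2 = v·v = 27.
Deficit = 27 − 189/13 = 162/13 ≥ 0, confirming Bessel's inequality. (The deficit equals ||v − Σ <v,e_j> e_j||^2, the squared distance from v to span{e_j}.)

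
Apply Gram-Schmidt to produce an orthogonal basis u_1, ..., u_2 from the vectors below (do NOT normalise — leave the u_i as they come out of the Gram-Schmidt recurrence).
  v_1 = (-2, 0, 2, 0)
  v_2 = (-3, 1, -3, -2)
Orthogonal basis:
  u_1 = (-2, 0, 2, 0)
  u_2 = (-3, 1, -3, -2)

Apply the Gram-Schmidt recurrence
  u_1 = v_1
  u_i = v_i − Σ_{j<i} ((v_i · u_j) / (u_j · u_j)) · u_j.

Step by step this gives:
  u_1 = (-2, 0, 2, 0)
  u_2 = (-3, 1, -3, -2)

Orthogonality check:
  u_2 · u_1 = 0 (should be 0)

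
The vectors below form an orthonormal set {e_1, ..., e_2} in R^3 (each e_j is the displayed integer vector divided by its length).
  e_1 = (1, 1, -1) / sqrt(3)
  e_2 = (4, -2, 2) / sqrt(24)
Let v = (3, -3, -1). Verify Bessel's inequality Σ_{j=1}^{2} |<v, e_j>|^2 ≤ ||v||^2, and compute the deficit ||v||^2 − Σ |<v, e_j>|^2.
Σ |<v, e_j>|^2 = 11; ||v||^2 = 19; deficit = 8

Write each e_j = u_j / sqrt(<u_j, u_j>) where u_j is the displayed integer vector. Then <v, e_j> = <v, u_j> / sqrt(<u_j, u_j>), so |<v, e_j>|^2 = <v, u_j>^2 / <u_j, u_j>.
Coefficients: <v, e_1> = 1/sqrt(3), <v, e_2> = 16/sqrt(24).
Square and sum: Σ |<v, e_j>|^2 = 11.
Compute ||v||^2 = v·v = 19.
Deficit = 19 − 11 = 8 ≥ 0, confirming Bessel's inequality. (The deficit equals ||v − Σ <v,e_j> e_j||^2, the squared distance from v to span{e_j}.)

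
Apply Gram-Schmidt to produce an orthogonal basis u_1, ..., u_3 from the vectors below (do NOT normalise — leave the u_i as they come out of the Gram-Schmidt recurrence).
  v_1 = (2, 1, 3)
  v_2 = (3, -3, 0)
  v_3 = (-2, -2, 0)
Orthogonal basis:
  u_1 = (2, 1, 3)
  u_2 = (18/7, -45/14, -9/14)
  u_3 = (-4/3, -4/3, 4/3)

Apply the Gram-Schmidt recurrence
  u_1 = v_1
  u_i = v_i − Σ_{j<i} ((v_i · u_j) / (u_j · u_j)) · u_j.

Step by step this gives:
  u_1 = (2, 1, 3)
  u_2 = (18/7, -45/14, -9/14)
  u_3 = (-4/3, -4/3, 4/3)

Orthogonality check:
  u_2 · u_1 = 0 (should be 0)
  u_3 · u_1 = 0 (should be 0)
  u_3 · u_2 = 0 (should be 0)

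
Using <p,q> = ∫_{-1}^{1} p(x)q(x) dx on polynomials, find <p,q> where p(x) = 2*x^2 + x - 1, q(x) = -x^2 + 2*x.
<p,q> = 6/5

Expand the product: p(x)·q(x) = -2*x^4 + 3*x^3 + 3*x^2 - 2*x.
∫_{-1}^{1} of each monomial x^k gives [2/(k+1) if k even, 0 if k odd]. Integrating term-by-term (or equivalently evaluating the antiderivative F(x) = -2*x^5/5 + 3*x^4/4 + x^3 - x^2 at the endpoints):
  F(1) − F(−1) = 7/20 − (-17/20) = 6/5.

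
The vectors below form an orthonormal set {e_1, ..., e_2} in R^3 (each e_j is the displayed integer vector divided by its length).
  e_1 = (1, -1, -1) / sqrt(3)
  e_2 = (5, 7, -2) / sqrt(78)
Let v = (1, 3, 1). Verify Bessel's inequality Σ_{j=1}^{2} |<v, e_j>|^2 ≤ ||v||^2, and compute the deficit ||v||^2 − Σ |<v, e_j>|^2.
Σ |<v, e_j>|^2 = 135/13; ||v||^2 = 11; deficit = 8/13

Write each e_j = u_j / sqrt(<u_j, u_j>) where u_j is the displayed integer vector. Then <v, e_j> = <v, u_j> / sqrt(<u_j, u_j>), so |<v, e_j>|^2 = <v, u_j>^2 / <u_j, u_j>.
Coefficients: <v, e_1> = -3/sqrt(3), <v, e_2> = 24/sqrt(78).
Square and sum: Σ |<v, e_j>|^2 = 135/13.
Compute ||v||^2 = v·v = 11.
Deficit = 11 − 135/13 = 8/13 ≥ 0, confirming Bessel's inequality. (The deficit equals ||v − Σ <v,e_j> e_j||^2, the squared distance from v to span{e_j}.)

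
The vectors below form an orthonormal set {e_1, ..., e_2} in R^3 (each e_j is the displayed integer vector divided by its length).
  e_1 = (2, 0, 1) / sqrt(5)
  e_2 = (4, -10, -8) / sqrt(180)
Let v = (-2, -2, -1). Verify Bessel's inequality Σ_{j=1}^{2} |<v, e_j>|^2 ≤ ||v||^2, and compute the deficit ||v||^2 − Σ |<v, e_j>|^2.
Σ |<v, e_j>|^2 = 65/9; ||v||^2 = 9; deficit = 16/9

Write each e_j = u_j / sqrt(<u_j, u_j>) where u_j is the displayed integer vector. Then <v, e_j> = <v, u_j> / sqrt(<u_j, u_j>), so |<v, e_j>|^2 = <v, u_j>^2 / <u_j, u_j>.
Coefficients: <v, e_1> = -5/sqrt(5), <v, e_2> = 20/sqrt(180).
Square and sum: Σ |<v, e_j>|^2 = 65/9.
Compute ||v||^2 = v·v = 9.
Deficit = 9 − 65/9 = 16/9 ≥ 0, confirming Bessel's inequality. (The deficit equals ||v − Σ <v,e_j> e_j||^2, the squared distance from v to span{e_j}.)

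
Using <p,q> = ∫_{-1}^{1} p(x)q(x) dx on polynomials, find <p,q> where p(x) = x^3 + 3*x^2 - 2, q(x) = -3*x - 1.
<p,q> = 4/5

Expand the product: p(x)·q(x) = -3*x^4 - 10*x^3 - 3*x^2 + 6*x + 2.
∫_{-1}^{1} of each monomial x^k gives [2/(k+1) if k even, 0 if k odd]. Integrating term-by-term (or equivalently evaluating the antiderivative F(x) = -3*x^5/5 - 5*x^4/2 - x^3 + 3*x^2 + 2*x at the endpoints):
  F(1) − F(−1) = 9/10 − (1/10) = 4/5.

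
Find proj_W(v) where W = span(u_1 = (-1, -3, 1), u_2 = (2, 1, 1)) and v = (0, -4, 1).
proj_W(v) = (-14/25, -179/50, 17/10)

Set up U = [u_1 | ... | u_2] ∈ R^(3×2). The projector onto W = col(U) is P = U (U^T U)^(-1) U^T.
Compute U^T U =
  [11, -4]
  [-4, 6],
and U^T v = (13, -3).
Solve U^T U · c = U^T v for the coefficients: c = (33/25, 19/50). The projection is proj_W(v) = U c.
Check: (v - proj_W(v)) · u_1 = 0  (should be 0).
Check: (v - proj_W(v)) · u_2 = 0  (should be 0).
Result: proj_W(v) = (-14/25, -179/50, 17/10).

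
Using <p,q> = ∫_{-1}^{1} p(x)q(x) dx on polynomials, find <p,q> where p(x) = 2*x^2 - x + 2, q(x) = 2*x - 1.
<p,q> = -20/3

Expand the product: p(x)·q(x) = 4*x^3 - 4*x^2 + 5*x - 2.
∫_{-1}^{1} of each monomial x^k gives [2/(k+1) if k even, 0 if k odd]. Integrating term-by-term (or equivalently evaluating the antiderivative F(x) = x^4 - 4*x^3/3 + 5*x^2/2 - 2*x at the endpoints):
  F(1) − F(−1) = 1/6 − (41/6) = -20/3.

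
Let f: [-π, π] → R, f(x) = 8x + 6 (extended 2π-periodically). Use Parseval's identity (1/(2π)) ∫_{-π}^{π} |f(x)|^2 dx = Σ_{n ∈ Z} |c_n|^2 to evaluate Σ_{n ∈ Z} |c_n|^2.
Σ |c_n|^2 = 64π^2/3 + 36

Expand and integrate term by term over [-π, π]:
  ∫ (8x)^2 dx = 64·(2π^3/3); ∫ 2·8·(6)·x dx = 0 (odd integrand); ∫ 6^2 dx = 36·2π.
So (1/(2π)) ∫_{-π}^{π} (8x + 6)^2 dx = 64π^2/3 + 36 = 64π^2/3 + 36.
Parseval ⇒ Σ |c_n|^2 = 64π^2/3 + 36.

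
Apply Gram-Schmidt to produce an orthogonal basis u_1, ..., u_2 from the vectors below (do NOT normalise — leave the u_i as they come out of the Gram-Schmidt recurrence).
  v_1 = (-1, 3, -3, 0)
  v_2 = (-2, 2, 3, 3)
Orthogonal basis:
  u_1 = (-1, 3, -3, 0)
  u_2 = (-39/19, 41/19, 54/19, 3)

Apply the Gram-Schmidt recurrence
  u_1 = v_1
  u_i = v_i − Σ_{j<i} ((v_i · u_j) / (u_j · u_j)) · u_j.

Step by step this gives:
  u_1 = (-1, 3, -3, 0)
  u_2 = (-39/19, 41/19, 54/19, 3)

Orthogonality check:
  u_2 · u_1 = 0 (should be 0)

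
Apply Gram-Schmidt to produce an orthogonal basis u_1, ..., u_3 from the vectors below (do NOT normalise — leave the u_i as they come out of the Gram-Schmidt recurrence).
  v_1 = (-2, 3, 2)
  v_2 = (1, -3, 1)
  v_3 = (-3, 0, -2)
Orthogonal basis:
  u_1 = (-2, 3, 2)
  u_2 = (-1/17, -24/17, 35/17)
  u_3 = (-297/106, -66/53, -99/106)

Apply the Gram-Schmidt recurrence
  u_1 = v_1
  u_i = v_i − Σ_{j<i} ((v_i · u_j) / (u_j · u_j)) · u_j.

Step by step this gives:
  u_1 = (-2, 3, 2)
  u_2 = (-1/17, -24/17, 35/17)
  u_3 = (-297/106, -66/53, -99/106)

Orthogonality check:
  u_2 · u_1 = 0 (should be 0)
  u_3 · u_1 = 0 (should be 0)
  u_3 · u_2 = 0 (should be 0)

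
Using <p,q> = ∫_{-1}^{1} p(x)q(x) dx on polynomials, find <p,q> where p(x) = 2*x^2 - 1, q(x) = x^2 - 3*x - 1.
<p,q> = 4/5

Expand the product: p(x)·q(x) = 2*x^4 - 6*x^3 - 3*x^2 + 3*x + 1.
∫_{-1}^{1} of each monomial x^k gives [2/(k+1) if k even, 0 if k odd]. Integrating term-by-term (or equivalently evaluating the antiderivative F(x) = 2*x^5/5 - 3*x^4/2 - x^3 + 3*x^2/2 + x at the endpoints):
  F(1) − F(−1) = 2/5 − (-2/5) = 4/5.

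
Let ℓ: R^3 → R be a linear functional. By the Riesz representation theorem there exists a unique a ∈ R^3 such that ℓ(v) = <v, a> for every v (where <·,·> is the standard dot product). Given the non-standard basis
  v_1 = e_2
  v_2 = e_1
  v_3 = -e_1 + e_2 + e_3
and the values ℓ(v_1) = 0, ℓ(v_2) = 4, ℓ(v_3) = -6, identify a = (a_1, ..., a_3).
a = (4, 0, -2)

Write a = (a_1, ..., a_3) in the standard basis. For each basis vector v_i, ℓ(v_i) = <v_i, a> is a linear equation in the a_j's. Collect the n equations into a matrix system V a = ℓ, where row i of V is v_i (expressed in the standard basis). Since V is invertible (lower-triangular with 1s on the diagonal, up to permutation), solve by back-substitution:
  V =
[[0, 1, 0],
 [1, 0, 0],
 [-1, 1, 1]]
  V a = (0, 4, -6)
Solving gives a = (4, 0, -2).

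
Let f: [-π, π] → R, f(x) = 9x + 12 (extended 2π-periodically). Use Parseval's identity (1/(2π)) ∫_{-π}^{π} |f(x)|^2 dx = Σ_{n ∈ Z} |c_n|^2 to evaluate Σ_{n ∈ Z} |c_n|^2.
Σ |c_n|^2 = 27π^2 + 144

Expand and integrate term by term over [-π, π]:
  ∫ (9x)^2 dx = 81·(2π^3/3); ∫ 2·9·(12)·x dx = 0 (odd integrand); ∫ 12^2 dx = 144·2π.
So (1/(2π)) ∫_{-π}^{π} (9x + 12)^2 dx = 81π^2/3 + 144 = 27π^2 + 144.
Parseval ⇒ Σ |c_n|^2 = 27π^2 + 144.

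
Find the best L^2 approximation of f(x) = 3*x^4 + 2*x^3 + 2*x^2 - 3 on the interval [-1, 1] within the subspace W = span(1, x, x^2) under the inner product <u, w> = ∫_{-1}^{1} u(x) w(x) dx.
g(x) = 32*x^2/7 + 6*x/5 - 114/35

The best approximation g ∈ W is the orthogonal projection of f onto W. Writing g = a_0 + a_1 x + a_2 x^2, the coefficients solve the normal equations G · a = b where
  G_{ij} = <φ_i, φ_j> and b_i = <f, φ_i>, with φ_0 = 1, φ_1 = x, φ_2 = x^2.
G =
  [2, 0, 2/3]
  [0, 2/3, 0]
  [2/3, 0, 2/5],
b = (-52/15, 4/5, -12/35).
Solving gives a_0 = -114/35, a_1 = 6/5, a_2 = 32/7, so
  g(x) = 32*x^2/7 + 6*x/5 - 114/35.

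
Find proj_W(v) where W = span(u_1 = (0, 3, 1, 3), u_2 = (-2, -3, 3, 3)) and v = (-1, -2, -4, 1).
proj_W(v) = (-1/145, -162/145, -52/145, -159/145)

Set up U = [u_1 | ... | u_2] ∈ R^(4×2). The projector onto W = col(U) is P = U (U^T U)^(-1) U^T.
Compute U^T U =
  [19, 3]
  [3, 31],
and U^T v = (-7, -1).
Solve U^T U · c = U^T v for the coefficients: c = (-107/290, 1/290). The projection is proj_W(v) = U c.
Check: (v - proj_W(v)) · u_1 = 0  (should be 0).
Check: (v - proj_W(v)) · u_2 = 0  (should be 0).
Result: proj_W(v) = (-1/145, -162/145, -52/145, -159/145).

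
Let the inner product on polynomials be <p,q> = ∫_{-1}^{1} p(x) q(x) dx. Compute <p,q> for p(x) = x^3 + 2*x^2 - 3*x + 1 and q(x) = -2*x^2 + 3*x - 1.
<p,q> = -166/15

Expand the product: p(x)·q(x) = -2*x^5 - x^4 + 11*x^3 - 13*x^2 + 6*x - 1.
∫_{-1}^{1} of each monomial x^k gives [2/(k+1) if k even, 0 if k odd]. Integrating term-by-term (or equivalently evaluating the antiderivative F(x) = -x^6/3 - x^5/5 + 11*x^4/4 - 13*x^3/3 + 3*x^2 - x at the endpoints):
  F(1) − F(−1) = -7/60 − (219/20) = -166/15.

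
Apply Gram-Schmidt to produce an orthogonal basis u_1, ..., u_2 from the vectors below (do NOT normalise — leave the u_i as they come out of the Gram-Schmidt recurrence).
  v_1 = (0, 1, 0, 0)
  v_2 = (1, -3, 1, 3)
Orthogonal basis:
  u_1 = (0, 1, 0, 0)
  u_2 = (1, 0, 1, 3)

Apply the Gram-Schmidt recurrence
  u_1 = v_1
  u_i = v_i − Σ_{j<i} ((v_i · u_j) / (u_j · u_j)) · u_j.

Step by step this gives:
  u_1 = (0, 1, 0, 0)
  u_2 = (1, 0, 1, 3)

Orthogonality check:
  u_2 · u_1 = 0 (should be 0)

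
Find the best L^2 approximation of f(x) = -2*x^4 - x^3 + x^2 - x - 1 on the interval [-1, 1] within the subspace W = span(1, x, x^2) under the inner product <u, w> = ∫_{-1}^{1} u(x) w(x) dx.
g(x) = -5*x^2/7 - 8*x/5 - 29/35

The best approximation g ∈ W is the orthogonal projection of f onto W. Writing g = a_0 + a_1 x + a_2 x^2, the coefficients solve the normal equations G · a = b where
  G_{ij} = <φ_i, φ_j> and b_i = <f, φ_i>, with φ_0 = 1, φ_1 = x, φ_2 = x^2.
G =
  [2, 0, 2/3]
  [0, 2/3, 0]
  [2/3, 0, 2/5],
b = (-32/15, -16/15, -88/105).
Solving gives a_0 = -29/35, a_1 = -8/5, a_2 = -5/7, so
  g(x) = -5*x^2/7 - 8*x/5 - 29/35.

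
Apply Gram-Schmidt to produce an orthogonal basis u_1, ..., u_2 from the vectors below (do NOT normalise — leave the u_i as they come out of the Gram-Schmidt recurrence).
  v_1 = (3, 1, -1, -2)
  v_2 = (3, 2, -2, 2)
Orthogonal basis:
  u_1 = (3, 1, -1, -2)
  u_2 = (6/5, 7/5, -7/5, 16/5)

Apply the Gram-Schmidt recurrence
  u_1 = v_1
  u_i = v_i − Σ_{j<i} ((v_i · u_j) / (u_j · u_j)) · u_j.

Step by step this gives:
  u_1 = (3, 1, -1, -2)
  u_2 = (6/5, 7/5, -7/5, 16/5)

Orthogonality check:
  u_2 · u_1 = 0 (should be 0)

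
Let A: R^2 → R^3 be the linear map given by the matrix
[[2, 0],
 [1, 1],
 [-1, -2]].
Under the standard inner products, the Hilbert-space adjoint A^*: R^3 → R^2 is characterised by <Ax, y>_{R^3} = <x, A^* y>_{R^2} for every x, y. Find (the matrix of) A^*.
A^* = A^T =
[[2, 1, -1],
 [0, 1, -2]]

For real matrices with standard dot products, the defining identity <Ax, y> = <x, A^* y> gives (Ax)^T y = x^T (A^*) y, i.e. x^T A^T y = x^T (A^*) y. Since this holds for all x, y, we must have A^* = A^T. Therefore
A^* =
[[2, 1, -1],
 [0, 1, -2]].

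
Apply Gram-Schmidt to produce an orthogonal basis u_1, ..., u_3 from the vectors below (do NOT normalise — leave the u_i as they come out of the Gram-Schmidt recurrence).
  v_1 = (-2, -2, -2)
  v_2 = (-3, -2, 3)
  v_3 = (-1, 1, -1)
Orthogonal basis:
  u_1 = (-2, -2, -2)
  u_2 = (-7/3, -4/3, 11/3)
  u_3 = (-30/31, 36/31, -6/31)

Apply the Gram-Schmidt recurrence
  u_1 = v_1
  u_i = v_i − Σ_{j<i} ((v_i · u_j) / (u_j · u_j)) · u_j.

Step by step this gives:
  u_1 = (-2, -2, -2)
  u_2 = (-7/3, -4/3, 11/3)
  u_3 = (-30/31, 36/31, -6/31)

Orthogonality check:
  u_2 · u_1 = 0 (should be 0)
  u_3 · u_1 = 0 (should be 0)
  u_3 · u_2 = 0 (should be 0)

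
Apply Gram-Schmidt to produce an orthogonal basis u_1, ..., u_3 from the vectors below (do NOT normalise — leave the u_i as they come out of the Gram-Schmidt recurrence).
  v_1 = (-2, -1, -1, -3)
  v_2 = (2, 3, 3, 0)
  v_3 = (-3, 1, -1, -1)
Orthogonal basis:
  u_1 = (-2, -1, -1, -3)
  u_2 = (2/3, 7/3, 7/3, -2)
  u_3 = (-9/5, 8/5, -2/5, 4/5)

Apply the Gram-Schmidt recurrence
  u_1 = v_1
  u_i = v_i − Σ_{j<i} ((v_i · u_j) / (u_j · u_j)) · u_j.

Step by step this gives:
  u_1 = (-2, -1, -1, -3)
  u_2 = (2/3, 7/3, 7/3, -2)
  u_3 = (-9/5, 8/5, -2/5, 4/5)

Orthogonality check:
  u_2 · u_1 = 0 (should be 0)
  u_3 · u_1 = 0 (should be 0)
  u_3 · u_2 = 0 (should be 0)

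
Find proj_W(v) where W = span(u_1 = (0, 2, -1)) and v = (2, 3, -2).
proj_W(v) = (0, 16/5, -8/5)

Set up U = [u_1 | ... | u_1] ∈ R^(3×1). The projector onto W = col(U) is P = U (U^T U)^(-1) U^T.
Compute U^T U =
  [5],
and U^T v = (8).
Solve U^T U · c = U^T v for the coefficients: c = (8/5). The projection is proj_W(v) = U c.
Check: (v - proj_W(v)) · u_1 = 0  (should be 0).
Result: proj_W(v) = (0, 16/5, -8/5).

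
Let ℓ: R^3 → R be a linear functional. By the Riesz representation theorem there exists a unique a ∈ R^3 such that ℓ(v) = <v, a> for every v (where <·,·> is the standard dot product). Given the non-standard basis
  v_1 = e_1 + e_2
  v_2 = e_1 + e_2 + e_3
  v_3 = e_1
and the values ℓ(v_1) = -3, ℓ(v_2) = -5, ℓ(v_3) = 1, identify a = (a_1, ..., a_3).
a = (1, -4, -2)

Write a = (a_1, ..., a_3) in the standard basis. For each basis vector v_i, ℓ(v_i) = <v_i, a> is a linear equation in the a_j's. Collect the n equations into a matrix system V a = ℓ, where row i of V is v_i (expressed in the standard basis). Since V is invertible (lower-triangular with 1s on the diagonal, up to permutation), solve by back-substitution:
  V =
[[1, 1, 0],
 [1, 1, 1],
 [1, 0, 0]]
  V a = (-3, -5, 1)
Solving gives a = (1, -4, -2).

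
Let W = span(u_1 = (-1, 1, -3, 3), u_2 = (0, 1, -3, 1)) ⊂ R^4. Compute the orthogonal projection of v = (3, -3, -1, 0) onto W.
proj_W(v) = (11/17, 2/17, -6/17, -20/17)

Set up U = [u_1 | ... | u_2] ∈ R^(4×2). The projector onto W = col(U) is P = U (U^T U)^(-1) U^T.
Compute U^T U =
  [20, 13]
  [13, 11],
and U^T v = (-3, 0).
Solve U^T U · c = U^T v for the coefficients: c = (-11/17, 13/17). The projection is proj_W(v) = U c.
Check: (v - proj_W(v)) · u_1 = 0  (should be 0).
Check: (v - proj_W(v)) · u_2 = 0  (should be 0).
Result: proj_W(v) = (11/17, 2/17, -6/17, -20/17).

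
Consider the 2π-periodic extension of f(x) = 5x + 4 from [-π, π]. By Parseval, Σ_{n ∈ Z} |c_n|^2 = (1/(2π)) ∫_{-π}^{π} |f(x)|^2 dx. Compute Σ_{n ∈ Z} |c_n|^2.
Σ |c_n|^2 = 25π^2/3 + 16

Expand and integrate term by term over [-π, π]:
  ∫ (5x)^2 dx = 25·(2π^3/3); ∫ 2·5·(4)·x dx = 0 (odd integrand); ∫ 4^2 dx = 16·2π.
So (1/(2π)) ∫_{-π}^{π} (5x + 4)^2 dx = 25π^2/3 + 16 = 25π^2/3 + 16.
Parseval ⇒ Σ |c_n|^2 = 25π^2/3 + 16.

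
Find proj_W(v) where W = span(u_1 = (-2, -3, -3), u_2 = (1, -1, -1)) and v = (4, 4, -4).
proj_W(v) = (4, 0, 0)

Set up U = [u_1 | ... | u_2] ∈ R^(3×2). The projector onto W = col(U) is P = U (U^T U)^(-1) U^T.
Compute U^T U =
  [22, 4]
  [4, 3],
and U^T v = (-8, 4).
Solve U^T U · c = U^T v for the coefficients: c = (-4/5, 12/5). The projection is proj_W(v) = U c.
Check: (v - proj_W(v)) · u_1 = 0  (should be 0).
Check: (v - proj_W(v)) · u_2 = 0  (should be 0).
Result: proj_W(v) = (4, 0, 0).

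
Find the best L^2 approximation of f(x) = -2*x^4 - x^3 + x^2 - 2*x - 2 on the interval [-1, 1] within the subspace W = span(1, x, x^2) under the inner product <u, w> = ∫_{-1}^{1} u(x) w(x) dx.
g(x) = -5*x^2/7 - 13*x/5 - 64/35

The best approximation g ∈ W is the orthogonal projection of f onto W. Writing g = a_0 + a_1 x + a_2 x^2, the coefficients solve the normal equations G · a = b where
  G_{ij} = <φ_i, φ_j> and b_i = <f, φ_i>, with φ_0 = 1, φ_1 = x, φ_2 = x^2.
G =
  [2, 0, 2/3]
  [0, 2/3, 0]
  [2/3, 0, 2/5],
b = (-62/15, -26/15, -158/105).
Solving gives a_0 = -64/35, a_1 = -13/5, a_2 = -5/7, so
  g(x) = -5*x^2/7 - 13*x/5 - 64/35.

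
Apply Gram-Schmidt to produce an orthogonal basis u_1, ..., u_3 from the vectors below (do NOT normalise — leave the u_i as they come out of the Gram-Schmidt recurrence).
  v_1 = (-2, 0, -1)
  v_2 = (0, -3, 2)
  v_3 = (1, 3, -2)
Orthogonal basis:
  u_1 = (-2, 0, -1)
  u_2 = (-4/5, -3, 8/5)
  u_3 = (9/61, -12/61, -18/61)

Apply the Gram-Schmidt recurrence
  u_1 = v_1
  u_i = v_i − Σ_{j<i} ((v_i · u_j) / (u_j · u_j)) · u_j.

Step by step this gives:
  u_1 = (-2, 0, -1)
  u_2 = (-4/5, -3, 8/5)
  u_3 = (9/61, -12/61, -18/61)

Orthogonality check:
  u_2 · u_1 = 0 (should be 0)
  u_3 · u_1 = 0 (should be 0)
  u_3 · u_2 = 0 (should be 0)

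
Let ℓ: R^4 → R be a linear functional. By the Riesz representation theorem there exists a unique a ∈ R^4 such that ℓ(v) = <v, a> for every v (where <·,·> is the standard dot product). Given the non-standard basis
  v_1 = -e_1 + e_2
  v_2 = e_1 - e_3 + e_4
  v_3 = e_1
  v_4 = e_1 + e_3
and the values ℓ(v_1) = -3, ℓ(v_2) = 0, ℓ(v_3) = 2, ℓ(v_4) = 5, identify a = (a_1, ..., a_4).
a = (2, -1, 3, 1)

Write a = (a_1, ..., a_4) in the standard basis. For each basis vector v_i, ℓ(v_i) = <v_i, a> is a linear equation in the a_j's. Collect the n equations into a matrix system V a = ℓ, where row i of V is v_i (expressed in the standard basis). Since V is invertible (lower-triangular with 1s on the diagonal, up to permutation), solve by back-substitution:
  V =
[[-1, 1, 0, 0],
 [1, 0, -1, 1],
 [1, 0, 0, 0],
 [1, 0, 1, 0]]
  V a = (-3, 0, 2, 5)
Solving gives a = (2, -1, 3, 1).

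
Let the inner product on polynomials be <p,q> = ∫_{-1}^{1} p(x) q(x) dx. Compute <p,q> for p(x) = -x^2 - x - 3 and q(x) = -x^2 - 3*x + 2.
<p,q> = -134/15

Expand the product: p(x)·q(x) = x^4 + 4*x^3 + 4*x^2 + 7*x - 6.
∫_{-1}^{1} of each monomial x^k gives [2/(k+1) if k even, 0 if k odd]. Integrating term-by-term (or equivalently evaluating the antiderivative F(x) = x^5/5 + x^4 + 4*x^3/3 + 7*x^2/2 - 6*x at the endpoints):
  F(1) − F(−1) = 1/30 − (269/30) = -134/15.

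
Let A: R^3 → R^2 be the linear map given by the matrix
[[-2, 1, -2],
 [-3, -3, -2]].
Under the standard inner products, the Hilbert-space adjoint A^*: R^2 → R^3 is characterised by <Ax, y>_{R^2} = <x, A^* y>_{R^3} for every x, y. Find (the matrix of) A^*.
A^* = A^T =
[[-2, -3],
 [1, -3],
 [-2, -2]]

For real matrices with standard dot products, the defining identity <Ax, y> = <x, A^* y> gives (Ax)^T y = x^T (A^*) y, i.e. x^T A^T y = x^T (A^*) y. Since this holds for all x, y, we must have A^* = A^T. Therefore
A^* =
[[-2, -3],
 [1, -3],
 [-2, -2]].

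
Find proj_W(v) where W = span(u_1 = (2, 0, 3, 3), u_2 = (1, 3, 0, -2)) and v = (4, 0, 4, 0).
proj_W(v) = (190/73, 126/73, 222/73, 138/73)

Set up U = [u_1 | ... | u_2] ∈ R^(4×2). The projector onto W = col(U) is P = U (U^T U)^(-1) U^T.
Compute U^T U =
  [22, -4]
  [-4, 14],
and U^T v = (20, 4).
Solve U^T U · c = U^T v for the coefficients: c = (74/73, 42/73). The projection is proj_W(v) = U c.
Check: (v - proj_W(v)) · u_1 = 0  (should be 0).
Check: (v - proj_W(v)) · u_2 = 0  (should be 0).
Result: proj_W(v) = (190/73, 126/73, 222/73, 138/73).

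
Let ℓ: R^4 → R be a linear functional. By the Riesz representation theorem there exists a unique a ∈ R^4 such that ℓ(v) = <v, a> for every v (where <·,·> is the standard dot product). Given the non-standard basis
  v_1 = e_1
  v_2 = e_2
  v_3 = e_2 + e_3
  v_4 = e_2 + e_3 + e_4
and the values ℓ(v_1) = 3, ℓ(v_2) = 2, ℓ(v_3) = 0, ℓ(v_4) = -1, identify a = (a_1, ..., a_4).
a = (3, 2, -2, -1)

Write a = (a_1, ..., a_4) in the standard basis. For each basis vector v_i, ℓ(v_i) = <v_i, a> is a linear equation in the a_j's. Collect the n equations into a matrix system V a = ℓ, where row i of V is v_i (expressed in the standard basis). Since V is invertible (lower-triangular with 1s on the diagonal, up to permutation), solve by back-substitution:
  V =
[[1, 0, 0, 0],
 [0, 1, 0, 0],
 [0, 1, 1, 0],
 [0, 1, 1, 1]]
  V a = (3, 2, 0, -1)
Solving gives a = (3, 2, -2, -1).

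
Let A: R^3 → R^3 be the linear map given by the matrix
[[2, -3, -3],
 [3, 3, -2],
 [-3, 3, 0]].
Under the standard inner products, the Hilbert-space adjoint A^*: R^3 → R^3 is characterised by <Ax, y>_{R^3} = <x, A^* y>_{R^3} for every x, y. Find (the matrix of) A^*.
A^* = A^T =
[[2, 3, -3],
 [-3, 3, 3],
 [-3, -2, 0]]

For real matrices with standard dot products, the defining identity <Ax, y> = <x, A^* y> gives (Ax)^T y = x^T (A^*) y, i.e. x^T A^T y = x^T (A^*) y. Since this holds for all x, y, we must have A^* = A^T. Therefore
A^* =
[[2, 3, -3],
 [-3, 3, 3],
 [-3, -2, 0]].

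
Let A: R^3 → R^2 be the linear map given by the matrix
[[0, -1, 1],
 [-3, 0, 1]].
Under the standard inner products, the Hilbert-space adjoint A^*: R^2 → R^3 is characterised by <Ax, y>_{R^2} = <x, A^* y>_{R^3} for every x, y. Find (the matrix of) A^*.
A^* = A^T =
[[0, -3],
 [-1, 0],
 [1, 1]]

For real matrices with standard dot products, the defining identity <Ax, y> = <x, A^* y> gives (Ax)^T y = x^T (A^*) y, i.e. x^T A^T y = x^T (A^*) y. Since this holds for all x, y, we must have A^* = A^T. Therefore
A^* =
[[0, -3],
 [-1, 0],
 [1, 1]].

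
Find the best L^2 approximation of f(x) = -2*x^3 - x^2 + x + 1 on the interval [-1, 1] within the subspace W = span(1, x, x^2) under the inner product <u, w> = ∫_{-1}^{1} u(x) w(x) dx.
g(x) = -x^2 - x/5 + 1

The best approximation g ∈ W is the orthogonal projection of f onto W. Writing g = a_0 + a_1 x + a_2 x^2, the coefficients solve the normal equations G · a = b where
  G_{ij} = <φ_i, φ_j> and b_i = <f, φ_i>, with φ_0 = 1, φ_1 = x, φ_2 = x^2.
G =
  [2, 0, 2/3]
  [0, 2/3, 0]
  [2/3, 0, 2/5],
b = (4/3, -2/15, 4/15).
Solving gives a_0 = 1, a_1 = -1/5, a_2 = -1, so
  g(x) = -x^2 - x/5 + 1.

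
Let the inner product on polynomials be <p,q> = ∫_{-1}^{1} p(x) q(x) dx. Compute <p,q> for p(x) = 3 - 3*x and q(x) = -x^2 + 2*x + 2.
<p,q> = 6

Expand the product: p(x)·q(x) = 3*x^3 - 9*x^2 + 6.
∫_{-1}^{1} of each monomial x^k gives [2/(k+1) if k even, 0 if k odd]. Integrating term-by-term (or equivalently evaluating the antiderivative F(x) = 3*x^4/4 - 3*x^3 + 6*x at the endpoints):
  F(1) − F(−1) = 15/4 − (-9/4) = 6.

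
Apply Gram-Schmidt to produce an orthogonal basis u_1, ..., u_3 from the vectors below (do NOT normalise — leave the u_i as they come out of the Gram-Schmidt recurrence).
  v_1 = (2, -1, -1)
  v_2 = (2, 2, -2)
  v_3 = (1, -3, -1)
Orthogonal basis:
  u_1 = (2, -1, -1)
  u_2 = (2/3, 8/3, -4/3)
  u_3 = (-4/7, -2/7, -6/7)

Apply the Gram-Schmidt recurrence
  u_1 = v_1
  u_i = v_i − Σ_{j<i} ((v_i · u_j) / (u_j · u_j)) · u_j.

Step by step this gives:
  u_1 = (2, -1, -1)
  u_2 = (2/3, 8/3, -4/3)
  u_3 = (-4/7, -2/7, -6/7)

Orthogonality check:
  u_2 · u_1 = 0 (should be 0)
  u_3 · u_1 = 0 (should be 0)
  u_3 · u_2 = 0 (should be 0)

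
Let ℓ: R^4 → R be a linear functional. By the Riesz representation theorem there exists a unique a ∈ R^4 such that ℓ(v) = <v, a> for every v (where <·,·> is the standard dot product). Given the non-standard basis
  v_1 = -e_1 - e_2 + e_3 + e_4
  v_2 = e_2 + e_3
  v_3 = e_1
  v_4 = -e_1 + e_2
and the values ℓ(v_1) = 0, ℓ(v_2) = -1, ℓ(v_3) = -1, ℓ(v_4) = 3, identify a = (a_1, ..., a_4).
a = (-1, 2, -3, 4)

Write a = (a_1, ..., a_4) in the standard basis. For each basis vector v_i, ℓ(v_i) = <v_i, a> is a linear equation in the a_j's. Collect the n equations into a matrix system V a = ℓ, where row i of V is v_i (expressed in the standard basis). Since V is invertible (lower-triangular with 1s on the diagonal, up to permutation), solve by back-substitution:
  V =
[[-1, -1, 1, 1],
 [0, 1, 1, 0],
 [1, 0, 0, 0],
 [-1, 1, 0, 0]]
  V a = (0, -1, -1, 3)
Solving gives a = (-1, 2, -3, 4).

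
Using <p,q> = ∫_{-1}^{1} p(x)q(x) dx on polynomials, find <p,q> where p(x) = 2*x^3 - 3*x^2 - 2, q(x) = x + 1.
<p,q> = -26/5

Expand the product: p(x)·q(x) = 2*x^4 - x^3 - 3*x^2 - 2*x - 2.
∫_{-1}^{1} of each monomial x^k gives [2/(k+1) if k even, 0 if k odd]. Integrating term-by-term (or equivalently evaluating the antiderivative F(x) = 2*x^5/5 - x^4/4 - x^3 - x^2 - 2*x at the endpoints):
  F(1) − F(−1) = -77/20 − (27/20) = -26/5.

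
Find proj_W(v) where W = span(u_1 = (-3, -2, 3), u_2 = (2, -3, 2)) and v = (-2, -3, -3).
proj_W(v) = (-251/338, 3/169, 7/26)

Set up U = [u_1 | ... | u_2] ∈ R^(3×2). The projector onto W = col(U) is P = U (U^T U)^(-1) U^T.
Compute U^T U =
  [22, 6]
  [6, 17],
and U^T v = (3, -1).
Solve U^T U · c = U^T v for the coefficients: c = (57/338, -20/169). The projection is proj_W(v) = U c.
Check: (v - proj_W(v)) · u_1 = 0  (should be 0).
Check: (v - proj_W(v)) · u_2 = 0  (should be 0).
Result: proj_W(v) = (-251/338, 3/169, 7/26).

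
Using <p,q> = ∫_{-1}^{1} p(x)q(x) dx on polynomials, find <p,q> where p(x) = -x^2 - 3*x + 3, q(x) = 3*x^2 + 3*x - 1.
<p,q> = -98/15

Expand the product: p(x)·q(x) = -3*x^4 - 12*x^3 + x^2 + 12*x - 3.
∫_{-1}^{1} of each monomial x^k gives [2/(k+1) if k even, 0 if k odd]. Integrating term-by-term (or equivalently evaluating the antiderivative F(x) = -3*x^5/5 - 3*x^4 + x^3/3 + 6*x^2 - 3*x at the endpoints):
  F(1) − F(−1) = -4/15 − (94/15) = -98/15.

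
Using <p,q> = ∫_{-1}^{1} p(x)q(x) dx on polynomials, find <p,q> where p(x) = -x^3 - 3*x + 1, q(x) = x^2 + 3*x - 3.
<p,q> = -188/15

Expand the product: p(x)·q(x) = -x^5 - 3*x^4 - 8*x^2 + 12*x - 3.
∫_{-1}^{1} of each monomial x^k gives [2/(k+1) if k even, 0 if k odd]. Integrating term-by-term (or equivalently evaluating the antiderivative F(x) = -x^6/6 - 3*x^5/5 - 8*x^3/3 + 6*x^2 - 3*x at the endpoints):
  F(1) − F(−1) = -13/30 − (121/10) = -188/15.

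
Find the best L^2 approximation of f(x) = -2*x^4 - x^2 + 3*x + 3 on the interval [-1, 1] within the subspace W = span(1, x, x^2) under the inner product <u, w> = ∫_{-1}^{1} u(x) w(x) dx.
g(x) = -19*x^2/7 + 3*x + 111/35

The best approximation g ∈ W is the orthogonal projection of f onto W. Writing g = a_0 + a_1 x + a_2 x^2, the coefficients solve the normal equations G · a = b where
  G_{ij} = <φ_i, φ_j> and b_i = <f, φ_i>, with φ_0 = 1, φ_1 = x, φ_2 = x^2.
G =
  [2, 0, 2/3]
  [0, 2/3, 0]
  [2/3, 0, 2/5],
b = (68/15, 2, 36/35).
Solving gives a_0 = 111/35, a_1 = 3, a_2 = -19/7, so
  g(x) = -19*x^2/7 + 3*x + 111/35.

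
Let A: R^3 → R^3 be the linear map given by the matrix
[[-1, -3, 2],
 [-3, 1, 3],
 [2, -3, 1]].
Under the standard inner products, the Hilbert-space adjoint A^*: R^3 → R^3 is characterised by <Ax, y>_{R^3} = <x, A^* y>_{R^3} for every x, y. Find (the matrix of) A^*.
A^* = A^T =
[[-1, -3, 2],
 [-3, 1, -3],
 [2, 3, 1]]

For real matrices with standard dot products, the defining identity <Ax, y> = <x, A^* y> gives (Ax)^T y = x^T (A^*) y, i.e. x^T A^T y = x^T (A^*) y. Since this holds for all x, y, we must have A^* = A^T. Therefore
A^* =
[[-1, -3, 2],
 [-3, 1, -3],
 [2, 3, 1]].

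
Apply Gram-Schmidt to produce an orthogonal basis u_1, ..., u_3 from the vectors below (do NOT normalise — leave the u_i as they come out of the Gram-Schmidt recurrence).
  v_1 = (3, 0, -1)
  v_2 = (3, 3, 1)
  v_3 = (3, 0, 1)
Orthogonal basis:
  u_1 = (3, 0, -1)
  u_2 = (3/5, 3, 9/5)
  u_3 = (3/7, -6/7, 9/7)

Apply the Gram-Schmidt recurrence
  u_1 = v_1
  u_i = v_i − Σ_{j<i} ((v_i · u_j) / (u_j · u_j)) · u_j.

Step by step this gives:
  u_1 = (3, 0, -1)
  u_2 = (3/5, 3, 9/5)
  u_3 = (3/7, -6/7, 9/7)

Orthogonality check:
  u_2 · u_1 = 0 (should be 0)
  u_3 · u_1 = 0 (should be 0)
  u_3 · u_2 = 0 (should be 0)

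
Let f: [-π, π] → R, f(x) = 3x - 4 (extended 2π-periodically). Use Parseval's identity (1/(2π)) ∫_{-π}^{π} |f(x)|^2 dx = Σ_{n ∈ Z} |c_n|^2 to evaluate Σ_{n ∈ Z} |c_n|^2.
Σ |c_n|^2 = 3π^2 + 16

Expand and integrate term by term over [-π, π]:
  ∫ (3x)^2 dx = 9·(2π^3/3); ∫ 2·3·(-4)·x dx = 0 (odd integrand); ∫ (-4)^2 dx = 16·2π.
So (1/(2π)) ∫_{-π}^{π} (3x - 4)^2 dx = 9π^2/3 + 16 = 3π^2 + 16.
Parseval ⇒ Σ |c_n|^2 = 3π^2 + 16.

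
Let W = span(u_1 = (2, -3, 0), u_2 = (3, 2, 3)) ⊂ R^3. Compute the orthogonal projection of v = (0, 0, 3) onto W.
proj_W(v) = (27/22, 9/11, 27/22)

Set up U = [u_1 | ... | u_2] ∈ R^(3×2). The projector onto W = col(U) is P = U (U^T U)^(-1) U^T.
Compute U^T U =
  [13, 0]
  [0, 22],
and U^T v = (0, 9).
Solve U^T U · c = U^T v for the coefficients: c = (0, 9/22). The projection is proj_W(v) = U c.
Check: (v - proj_W(v)) · u_1 = 0  (should be 0).
Check: (v - proj_W(v)) · u_2 = 0  (should be 0).
Result: proj_W(v) = (27/22, 9/11, 27/22).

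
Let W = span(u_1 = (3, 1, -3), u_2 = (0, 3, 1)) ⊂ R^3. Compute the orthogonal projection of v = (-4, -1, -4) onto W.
proj_W(v) = (-3/19, -409/190, -103/190)

Set up U = [u_1 | ... | u_2] ∈ R^(3×2). The projector onto W = col(U) is P = U (U^T U)^(-1) U^T.
Compute U^T U =
  [19, 0]
  [0, 10],
and U^T v = (-1, -7).
Solve U^T U · c = U^T v for the coefficients: c = (-1/19, -7/10). The projection is proj_W(v) = U c.
Check: (v - proj_W(v)) · u_1 = 0  (should be 0).
Check: (v - proj_W(v)) · u_2 = 0  (should be 0).
Result: proj_W(v) = (-3/19, -409/190, -103/190).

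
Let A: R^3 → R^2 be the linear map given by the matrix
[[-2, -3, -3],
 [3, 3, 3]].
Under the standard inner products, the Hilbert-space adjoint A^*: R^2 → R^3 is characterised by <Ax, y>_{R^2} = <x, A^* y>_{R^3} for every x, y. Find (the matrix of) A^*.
A^* = A^T =
[[-2, 3],
 [-3, 3],
 [-3, 3]]

For real matrices with standard dot products, the defining identity <Ax, y> = <x, A^* y> gives (Ax)^T y = x^T (A^*) y, i.e. x^T A^T y = x^T (A^*) y. Since this holds for all x, y, we must have A^* = A^T. Therefore
A^* =
[[-2, 3],
 [-3, 3],
 [-3, 3]].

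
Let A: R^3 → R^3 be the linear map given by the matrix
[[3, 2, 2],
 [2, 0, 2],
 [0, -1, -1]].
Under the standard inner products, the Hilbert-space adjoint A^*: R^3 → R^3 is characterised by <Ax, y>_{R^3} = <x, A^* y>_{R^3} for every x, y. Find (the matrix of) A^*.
A^* = A^T =
[[3, 2, 0],
 [2, 0, -1],
 [2, 2, -1]]

For real matrices with standard dot products, the defining identity <Ax, y> = <x, A^* y> gives (Ax)^T y = x^T (A^*) y, i.e. x^T A^T y = x^T (A^*) y. Since this holds for all x, y, we must have A^* = A^T. Therefore
A^* =
[[3, 2, 0],
 [2, 0, -1],
 [2, 2, -1]].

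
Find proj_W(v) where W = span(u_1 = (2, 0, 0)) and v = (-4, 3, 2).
proj_W(v) = (-4, 0, 0)

Set up U = [u_1 | ... | u_1] ∈ R^(3×1). The projector onto W = col(U) is P = U (U^T U)^(-1) U^T.
Compute U^T U =
  [4],
and U^T v = (-8).
Solve U^T U · c = U^T v for the coefficients: c = (-2). The projection is proj_W(v) = U c.
Check: (v - proj_W(v)) · u_1 = 0  (should be 0).
Result: proj_W(v) = (-4, 0, 0).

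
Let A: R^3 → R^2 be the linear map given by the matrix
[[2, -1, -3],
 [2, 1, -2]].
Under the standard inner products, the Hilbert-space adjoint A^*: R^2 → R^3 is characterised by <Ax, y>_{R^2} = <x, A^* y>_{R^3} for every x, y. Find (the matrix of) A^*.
A^* = A^T =
[[2, 2],
 [-1, 1],
 [-3, -2]]

For real matrices with standard dot products, the defining identity <Ax, y> = <x, A^* y> gives (Ax)^T y = x^T (A^*) y, i.e. x^T A^T y = x^T (A^*) y. Since this holds for all x, y, we must have A^* = A^T. Therefore
A^* =
[[2, 2],
 [-1, 1],
 [-3, -2]].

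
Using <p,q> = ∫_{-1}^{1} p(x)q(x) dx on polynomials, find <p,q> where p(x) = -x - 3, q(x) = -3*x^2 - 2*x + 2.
<p,q> = -14/3

Expand the product: p(x)·q(x) = 3*x^3 + 11*x^2 + 4*x - 6.
∫_{-1}^{1} of each monomial x^k gives [2/(k+1) if k even, 0 if k odd]. Integrating term-by-term (or equivalently evaluating the antiderivative F(x) = 3*x^4/4 + 11*x^3/3 + 2*x^2 - 6*x at the endpoints):
  F(1) − F(−1) = 5/12 − (61/12) = -14/3.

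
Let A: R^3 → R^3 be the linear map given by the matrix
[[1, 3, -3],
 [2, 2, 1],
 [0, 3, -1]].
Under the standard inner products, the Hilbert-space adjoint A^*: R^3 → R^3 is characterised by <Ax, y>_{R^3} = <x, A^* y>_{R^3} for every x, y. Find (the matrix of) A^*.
A^* = A^T =
[[1, 2, 0],
 [3, 2, 3],
 [-3, 1, -1]]

For real matrices with standard dot products, the defining identity <Ax, y> = <x, A^* y> gives (Ax)^T y = x^T (A^*) y, i.e. x^T A^T y = x^T (A^*) y. Since this holds for all x, y, we must have A^* = A^T. Therefore
A^* =
[[1, 2, 0],
 [3, 2, 3],
 [-3, 1, -1]].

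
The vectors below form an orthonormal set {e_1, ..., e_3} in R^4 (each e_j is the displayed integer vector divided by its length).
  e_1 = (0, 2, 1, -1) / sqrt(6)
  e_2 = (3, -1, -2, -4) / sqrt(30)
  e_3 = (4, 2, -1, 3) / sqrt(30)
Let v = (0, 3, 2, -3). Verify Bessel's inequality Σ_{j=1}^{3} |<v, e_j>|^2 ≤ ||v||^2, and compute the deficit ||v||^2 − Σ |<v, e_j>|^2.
Σ |<v, e_j>|^2 = 131/6; ||v||^2 = 22; deficit = 1/6

Write each e_j = u_j / sqrt(<u_j, u_j>) where u_j is the displayed integer vector. Then <v, e_j> = <v, u_j> / sqrt(<u_j, u_j>), so |<v, e_j>|^2 = <v, u_j>^2 / <u_j, u_j>.
Coefficients: <v, e_1> = 11/sqrt(6), <v, e_2> = 5/sqrt(30), <v, e_3> = -5/sqrt(30).
Square and sum: Σ |<v, e_j>|^2 = 131/6.
Compute ||v||^2 = v·v = 22.
Deficit = 22 − 131/6 = 1/6 ≥ 0, confirming Bessel's inequality. (The deficit equals ||v − Σ <v,e_j> e_j||^2, the squared distance from v to span{e_j}.)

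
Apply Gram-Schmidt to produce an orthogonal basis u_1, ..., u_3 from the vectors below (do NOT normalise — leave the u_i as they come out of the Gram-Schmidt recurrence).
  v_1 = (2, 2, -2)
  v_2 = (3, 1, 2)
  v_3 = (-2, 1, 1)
Orthogonal basis:
  u_1 = (2, 2, -2)
  u_2 = (7/3, 1/3, 8/3)
  u_3 = (-39/38, 65/38, 13/19)

Apply the Gram-Schmidt recurrence
  u_1 = v_1
  u_i = v_i − Σ_{j<i} ((v_i · u_j) / (u_j · u_j)) · u_j.

Step by step this gives:
  u_1 = (2, 2, -2)
  u_2 = (7/3, 1/3, 8/3)
  u_3 = (-39/38, 65/38, 13/19)

Orthogonality check:
  u_2 · u_1 = 0 (should be 0)
  u_3 · u_1 = 0 (should be 0)
  u_3 · u_2 = 0 (should be 0)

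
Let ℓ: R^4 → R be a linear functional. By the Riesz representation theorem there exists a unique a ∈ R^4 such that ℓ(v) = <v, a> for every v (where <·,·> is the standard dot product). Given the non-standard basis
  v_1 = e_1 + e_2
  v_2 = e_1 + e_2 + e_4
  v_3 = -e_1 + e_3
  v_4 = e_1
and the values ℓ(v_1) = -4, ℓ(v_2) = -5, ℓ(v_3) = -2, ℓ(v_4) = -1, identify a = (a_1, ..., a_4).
a = (-1, -3, -3, -1)

Write a = (a_1, ..., a_4) in the standard basis. For each basis vector v_i, ℓ(v_i) = <v_i, a> is a linear equation in the a_j's. Collect the n equations into a matrix system V a = ℓ, where row i of V is v_i (expressed in the standard basis). Since V is invertible (lower-triangular with 1s on the diagonal, up to permutation), solve by back-substitution:
  V =
[[1, 1, 0, 0],
 [1, 1, 0, 1],
 [-1, 0, 1, 0],
 [1, 0, 0, 0]]
  V a = (-4, -5, -2, -1)
Solving gives a = (-1, -3, -3, -1).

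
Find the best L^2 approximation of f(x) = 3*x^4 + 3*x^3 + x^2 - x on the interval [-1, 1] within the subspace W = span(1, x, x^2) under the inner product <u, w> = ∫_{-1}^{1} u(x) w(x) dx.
g(x) = 25*x^2/7 + 4*x/5 - 9/35

The best approximation g ∈ W is the orthogonal projection of f onto W. Writing g = a_0 + a_1 x + a_2 x^2, the coefficients solve the normal equations G · a = b where
  G_{ij} = <φ_i, φ_j> and b_i = <f, φ_i>, with φ_0 = 1, φ_1 = x, φ_2 = x^2.
G =
  [2, 0, 2/3]
  [0, 2/3, 0]
  [2/3, 0, 2/5],
b = (28/15, 8/15, 44/35).
Solving gives a_0 = -9/35, a_1 = 4/5, a_2 = 25/7, so
  g(x) = 25*x^2/7 + 4*x/5 - 9/35.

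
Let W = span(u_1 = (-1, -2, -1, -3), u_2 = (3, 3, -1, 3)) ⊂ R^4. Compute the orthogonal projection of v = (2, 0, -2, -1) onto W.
proj_W(v) = (209/131, 40/131, -295/131, -129/131)

Set up U = [u_1 | ... | u_2] ∈ R^(4×2). The projector onto W = col(U) is P = U (U^T U)^(-1) U^T.
Compute U^T U =
  [15, -17]
  [-17, 28],
and U^T v = (3, 5).
Solve U^T U · c = U^T v for the coefficients: c = (169/131, 126/131). The projection is proj_W(v) = U c.
Check: (v - proj_W(v)) · u_1 = 0  (should be 0).
Check: (v - proj_W(v)) · u_2 = 0  (should be 0).
Result: proj_W(v) = (209/131, 40/131, -295/131, -129/131).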